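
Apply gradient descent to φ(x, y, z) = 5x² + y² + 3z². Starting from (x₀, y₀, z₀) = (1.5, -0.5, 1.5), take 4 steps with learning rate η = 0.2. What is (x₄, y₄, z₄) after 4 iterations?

∇φ = (10x, 2y, 6z)
Step 1: at (1.5, -0.5, 1.5), ∇φ = (15, -1, 9) → (1.5, -0.5, 1.5) − 0.2·(15, -1, 9) = (-1.5, -0.3, -0.3)
Step 2: at (-1.5, -0.3, -0.3), ∇φ = (-15, -0.6, -1.8) → (-1.5, -0.3, -0.3) − 0.2·(-15, -0.6, -1.8) = (1.5, -0.18, 0.06)
Step 3: at (1.5, -0.18, 0.06), ∇φ = (15, -0.36, 0.36) → (1.5, -0.18, 0.06) − 0.2·(15, -0.36, 0.36) = (-1.5, -0.108, -0.012)
Step 4: at (-1.5, -0.108, -0.012), ∇φ = (-15, -0.216, -0.072) → (-1.5, -0.108, -0.012) − 0.2·(-15, -0.216, -0.072) = (1.5, -0.0648, 0.0024)

(1.5, -0.0648, 0.0024)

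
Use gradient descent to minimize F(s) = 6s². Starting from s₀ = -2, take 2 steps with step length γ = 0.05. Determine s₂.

F′(s) = 12s
s₁ = -2 − 0.05·(-24) = -0.8
s₂ = -0.8 − 0.05·(-9.6) = -0.32

-0.32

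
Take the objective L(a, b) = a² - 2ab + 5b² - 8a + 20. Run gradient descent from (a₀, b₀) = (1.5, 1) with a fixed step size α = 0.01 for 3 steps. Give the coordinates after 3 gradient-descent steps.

(1.701824, 0.814304)

∇L = (2a - 2b - 8, -2a + 10b)
(a₁, b₁) = (1.5, 1) − 0.01·(-7, 7) = (1.57, 0.93)
(a₂, b₂) = (1.57, 0.93) − 0.01·(-6.72, 6.16) = (1.6372, 0.8684)
(a₃, b₃) = (1.6372, 0.8684) − 0.01·(-6.4624, 5.4096) = (1.701824, 0.814304)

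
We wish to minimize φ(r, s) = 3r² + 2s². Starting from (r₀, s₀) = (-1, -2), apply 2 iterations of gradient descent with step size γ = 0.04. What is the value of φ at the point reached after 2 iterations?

4.98383616

∇φ = (6r, 4s)
Step 1: at (-1, -2), ∇φ = (-6, -8) → (-1, -2) − 0.04·(-6, -8) = (-0.76, -1.68)
Step 2: at (-0.76, -1.68), ∇φ = (-4.56, -6.72) → (-0.76, -1.68) − 0.04·(-4.56, -6.72) = (-0.5776, -1.4112)
φ(-0.5776, -1.4112) = 4.98383616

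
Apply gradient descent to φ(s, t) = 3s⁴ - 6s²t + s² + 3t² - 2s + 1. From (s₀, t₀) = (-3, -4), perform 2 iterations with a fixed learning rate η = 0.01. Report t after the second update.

-2.840944

∇φ = (12s³ - 12st + 2s - 2, -6s² + 6t)
(s₁, t₁) = (-3, -4) − 0.01·(-476, -78) = (1.76, -3.22)
(s₂, t₂) = (1.76, -3.22) − 0.01·(134.947712, -37.9056) = (0.41052288, -2.840944)
t = -2.840944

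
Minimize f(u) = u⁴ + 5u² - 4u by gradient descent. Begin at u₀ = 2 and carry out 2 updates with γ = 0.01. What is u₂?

f′(u) = 4u³ + 10u - 4
Step 1: f′(2) = 48; u₁ = 2 − 0.01·48 = 1.52
Step 2: f′(1.52) = 25.247232; u₂ = 1.52 − 0.01·25.247232 = 1.26752768

1.26752768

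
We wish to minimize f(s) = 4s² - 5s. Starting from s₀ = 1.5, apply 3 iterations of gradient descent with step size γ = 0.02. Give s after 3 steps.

1.143616

f′(s) = 8s - 5
s₁ = 1.5 − 0.02·7 = 1.36
s₂ = 1.36 − 0.02·5.88 = 1.2424
s₃ = 1.2424 − 0.02·4.9392 = 1.143616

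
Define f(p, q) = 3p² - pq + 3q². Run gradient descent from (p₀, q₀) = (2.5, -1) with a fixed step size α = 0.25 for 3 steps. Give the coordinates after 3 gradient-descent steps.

(-0.75, 0.7265625)

∇f = (6p - q, -p + 6q)
Step 1: at (2.5, -1), ∇f = (16, -8.5) → (2.5, -1) − 0.25·(16, -8.5) = (-1.5, 1.125)
Step 2: at (-1.5, 1.125), ∇f = (-10.125, 8.25) → (-1.5, 1.125) − 0.25·(-10.125, 8.25) = (1.03125, -0.9375)
Step 3: at (1.03125, -0.9375), ∇f = (7.125, -6.65625) → (1.03125, -0.9375) − 0.25·(7.125, -6.65625) = (-0.75, 0.7265625)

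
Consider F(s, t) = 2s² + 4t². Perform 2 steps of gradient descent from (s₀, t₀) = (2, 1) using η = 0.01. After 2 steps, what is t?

∇F = (4s, 8t)
(s₁, t₁) = (2, 1) − 0.01·(8, 8) = (1.92, 0.92)
(s₂, t₂) = (1.92, 0.92) − 0.01·(7.68, 7.36) = (1.8432, 0.8464)
t = 0.8464

0.8464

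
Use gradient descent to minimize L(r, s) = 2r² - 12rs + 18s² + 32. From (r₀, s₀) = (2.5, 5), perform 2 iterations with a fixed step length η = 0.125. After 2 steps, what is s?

61.25

∇L = (4r - 12s, -12r + 36s)
Step 1: at (2.5, 5), ∇L = (-50, 150) → (2.5, 5) − 0.125·(-50, 150) = (8.75, -13.75)
Step 2: at (8.75, -13.75), ∇L = (200, -600) → (8.75, -13.75) − 0.125·(200, -600) = (-16.25, 61.25)
s = 61.25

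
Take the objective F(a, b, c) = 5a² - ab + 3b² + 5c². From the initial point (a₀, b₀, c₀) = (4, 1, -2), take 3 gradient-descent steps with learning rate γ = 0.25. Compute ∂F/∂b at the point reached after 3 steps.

31.734375

∇F = (10a - b, -a + 6b, 10c)
(a₁, b₁, c₁) = (4, 1, -2) − 0.25·(39, 2, -20) = (-5.75, 0.5, 3)
(a₂, b₂, c₂) = (-5.75, 0.5, 3) − 0.25·(-58, 8.75, 30) = (8.75, -1.6875, -4.5)
(a₃, b₃, c₃) = (8.75, -1.6875, -4.5) − 0.25·(89.1875, -18.875, -45) = (-13.546875, 3.03125, 6.75)
∂F/∂b at (-13.546875, 3.03125, 6.75) = 31.734375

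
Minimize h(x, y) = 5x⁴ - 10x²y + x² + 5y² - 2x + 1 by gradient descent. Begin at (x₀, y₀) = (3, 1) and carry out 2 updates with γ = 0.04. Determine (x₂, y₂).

∇h = (20x³ - 20xy + 2x - 2, -10x² + 10y)
Step 1: at (3, 1), ∇h = (484, -80) → (3, 1) − 0.04·(484, -80) = (-16.36, 4.2)
Step 2: at (-16.36, 4.2), ∇h = (-86235.42912, -2634.496) → (-16.36, 4.2) − 0.04·(-86235.42912, -2634.496) = (3433.0571648, 109.57984)

(3433.0571648, 109.57984)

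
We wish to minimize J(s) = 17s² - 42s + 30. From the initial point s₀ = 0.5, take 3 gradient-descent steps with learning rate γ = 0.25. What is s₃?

J′(s) = 34s - 42
Step 1: J′(0.5) = -25; s₁ = 0.5 − 0.25·(-25) = 6.75
Step 2: J′(6.75) = 187.5; s₂ = 6.75 − 0.25·187.5 = -40.125
Step 3: J′(-40.125) = -1406.25; s₃ = -40.125 − 0.25·(-1406.25) = 311.4375

311.4375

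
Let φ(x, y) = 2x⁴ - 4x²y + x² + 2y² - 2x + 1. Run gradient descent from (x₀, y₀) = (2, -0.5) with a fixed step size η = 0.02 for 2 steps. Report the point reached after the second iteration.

(0.50505472, -0.107168)

∇φ = (8x³ - 8xy + 2x - 2, -4x² + 4y)
(x₁, y₁) = (2, -0.5) − 0.02·(74, -18) = (0.52, -0.14)
(x₂, y₂) = (0.52, -0.14) − 0.02·(0.747264, -1.6416) = (0.50505472, -0.107168)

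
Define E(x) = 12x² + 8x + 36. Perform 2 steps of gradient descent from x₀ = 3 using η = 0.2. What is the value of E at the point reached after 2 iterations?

E′(x) = 24x + 8
x₁ = 3 − 0.2·80 = -13
x₂ = -13 − 0.2·(-304) = 47.8
E(47.8) = 27836.48

27836.48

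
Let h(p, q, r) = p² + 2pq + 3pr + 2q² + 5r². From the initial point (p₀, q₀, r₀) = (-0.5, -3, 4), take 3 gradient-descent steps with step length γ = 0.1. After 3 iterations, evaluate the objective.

0.63749825

∇h = (2p + 2q + 3r, 2p + 4q, 3p + 10r)
(p₁, q₁, r₁) = (-0.5, -3, 4) − 0.1·(5, -13, 38.5) = (-1, -1.7, 0.15)
(p₂, q₂, r₂) = (-1, -1.7, 0.15) − 0.1·(-4.95, -8.8, -1.5) = (-0.505, -0.82, 0.3)
(p₃, q₃, r₃) = (-0.505, -0.82, 0.3) − 0.1·(-1.75, -4.29, 1.485) = (-0.33, -0.391, 0.1515)
h(-0.33, -0.391, 0.1515) = 0.63749825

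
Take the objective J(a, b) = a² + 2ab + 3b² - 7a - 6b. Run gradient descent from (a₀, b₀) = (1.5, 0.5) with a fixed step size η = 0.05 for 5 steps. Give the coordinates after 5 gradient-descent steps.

(2.1258, 0.40022)

∇J = (2a + 2b - 7, 2a + 6b - 6)
(a₁, b₁) = (1.5, 0.5) − 0.05·(-3, 0) = (1.65, 0.5)
(a₂, b₂) = (1.65, 0.5) − 0.05·(-2.7, 0.3) = (1.785, 0.485)
(a₃, b₃) = (1.785, 0.485) − 0.05·(-2.46, 0.48) = (1.908, 0.461)
(a₄, b₄) = (1.908, 0.461) − 0.05·(-2.262, 0.582) = (2.0211, 0.4319)
(a₅, b₅) = (2.0211, 0.4319) − 0.05·(-2.094, 0.6336) = (2.1258, 0.40022)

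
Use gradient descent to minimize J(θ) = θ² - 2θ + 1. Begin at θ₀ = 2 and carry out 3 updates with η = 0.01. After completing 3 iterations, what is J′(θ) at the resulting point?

1.882384

J′(θ) = 2θ - 2
θ₁ = 2 − 0.01·2 = 1.98
θ₂ = 1.98 − 0.01·1.96 = 1.9604
θ₃ = 1.9604 − 0.01·1.9208 = 1.941192
J′(θ) at (1.941192) = 1.882384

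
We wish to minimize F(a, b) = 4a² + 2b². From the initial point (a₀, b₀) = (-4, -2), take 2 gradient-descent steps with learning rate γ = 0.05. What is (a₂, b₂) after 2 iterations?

∇F = (8a, 4b)
(a₁, b₁) = (-4, -2) − 0.05·(-32, -8) = (-2.4, -1.6)
(a₂, b₂) = (-2.4, -1.6) − 0.05·(-19.2, -6.4) = (-1.44, -1.28)

(-1.44, -1.28)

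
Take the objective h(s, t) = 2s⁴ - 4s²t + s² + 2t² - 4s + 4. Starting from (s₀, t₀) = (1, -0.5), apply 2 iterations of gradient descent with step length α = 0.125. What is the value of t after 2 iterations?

0.15625

∇h = (8s³ - 8st + 2s - 4, -4s² + 4t)
Step 1: at (1, -0.5), ∇h = (10, -6) → (1, -0.5) − 0.125·(10, -6) = (-0.25, 0.25)
Step 2: at (-0.25, 0.25), ∇h = (-4.125, 0.75) → (-0.25, 0.25) − 0.125·(-4.125, 0.75) = (0.265625, 0.15625)
t = 0.15625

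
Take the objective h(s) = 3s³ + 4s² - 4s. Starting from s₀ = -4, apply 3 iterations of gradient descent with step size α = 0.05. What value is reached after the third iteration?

h′(s) = 9s² + 8s - 4
s₁ = -4 − 0.05·108 = -9.4
s₂ = -9.4 − 0.05·716.04 = -45.202
s₃ = -45.202 − 0.05·18023.371236 = -946.3705618

-946.3705618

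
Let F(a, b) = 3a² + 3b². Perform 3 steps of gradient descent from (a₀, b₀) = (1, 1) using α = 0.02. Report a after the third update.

∇F = (6a, 6b)
(a₁, b₁) = (1, 1) − 0.02·(6, 6) = (0.88, 0.88)
(a₂, b₂) = (0.88, 0.88) − 0.02·(5.28, 5.28) = (0.7744, 0.7744)
(a₃, b₃) = (0.7744, 0.7744) − 0.02·(4.6464, 4.6464) = (0.681472, 0.681472)
a = 0.681472

0.681472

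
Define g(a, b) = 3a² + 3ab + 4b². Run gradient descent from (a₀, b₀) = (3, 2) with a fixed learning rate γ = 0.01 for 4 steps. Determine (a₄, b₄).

(2.16309279, 1.15215854)

∇g = (6a + 3b, 3a + 8b)
Step 1: at (3, 2), ∇g = (24, 25) → (3, 2) − 0.01·(24, 25) = (2.76, 1.75)
Step 2: at (2.76, 1.75), ∇g = (21.81, 22.28) → (2.76, 1.75) − 0.01·(21.81, 22.28) = (2.5419, 1.5272)
Step 3: at (2.5419, 1.5272), ∇g = (19.833, 19.8433) → (2.5419, 1.5272) − 0.01·(19.833, 19.8433) = (2.34357, 1.328767)
Step 4: at (2.34357, 1.328767), ∇g = (18.047721, 17.660846) → (2.34357, 1.328767) − 0.01·(18.047721, 17.660846) = (2.16309279, 1.15215854)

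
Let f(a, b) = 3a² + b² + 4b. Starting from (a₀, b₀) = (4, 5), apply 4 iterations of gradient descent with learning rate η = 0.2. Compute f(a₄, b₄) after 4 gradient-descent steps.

∇f = (6a, 2b + 4)
Step 1: at (4, 5), ∇f = (24, 14) → (4, 5) − 0.2·(24, 14) = (-0.8, 2.2)
Step 2: at (-0.8, 2.2), ∇f = (-4.8, 8.4) → (-0.8, 2.2) − 0.2·(-4.8, 8.4) = (0.16, 0.52)
Step 3: at (0.16, 0.52), ∇f = (0.96, 5.04) → (0.16, 0.52) − 0.2·(0.96, 5.04) = (-0.032, -0.488)
Step 4: at (-0.032, -0.488), ∇f = (-0.192, 3.024) → (-0.032, -0.488) − 0.2·(-0.192, 3.024) = (0.0064, -1.0928)
f(0.0064, -1.0928) = -3.17686528

-3.17686528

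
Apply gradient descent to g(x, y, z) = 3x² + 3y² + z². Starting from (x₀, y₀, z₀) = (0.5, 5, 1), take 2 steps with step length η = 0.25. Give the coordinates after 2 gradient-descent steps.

(0.125, 1.25, 0.25)

∇g = (6x, 6y, 2z)
Step 1: at (0.5, 5, 1), ∇g = (3, 30, 2) → (0.5, 5, 1) − 0.25·(3, 30, 2) = (-0.25, -2.5, 0.5)
Step 2: at (-0.25, -2.5, 0.5), ∇g = (-1.5, -15, 1) → (-0.25, -2.5, 0.5) − 0.25·(-1.5, -15, 1) = (0.125, 1.25, 0.25)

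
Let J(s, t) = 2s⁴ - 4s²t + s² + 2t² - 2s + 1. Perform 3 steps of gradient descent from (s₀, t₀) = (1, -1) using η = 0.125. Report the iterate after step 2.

(0.5, 0.5)

∇J = (8s³ - 8st + 2s - 2, -4s² + 4t)
Step 1: at (1, -1), ∇J = (16, -8) → (1, -1) − 0.125·(16, -8) = (-1, 0)
Step 2: at (-1, 0), ∇J = (-12, -4) → (-1, 0) − 0.125·(-12, -4) = (0.5, 0.5)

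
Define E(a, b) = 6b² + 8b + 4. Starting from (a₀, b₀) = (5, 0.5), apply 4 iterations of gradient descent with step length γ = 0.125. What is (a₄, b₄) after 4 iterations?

∇E = (0, 12b + 8)
(a₁, b₁) = (5, 0.5) − 0.125·(0, 14) = (5, -1.25)
(a₂, b₂) = (5, -1.25) − 0.125·(0, -7) = (5, -0.375)
(a₃, b₃) = (5, -0.375) − 0.125·(0, 3.5) = (5, -0.8125)
(a₄, b₄) = (5, -0.8125) − 0.125·(0, -1.75) = (5, -0.59375)

(5, -0.59375)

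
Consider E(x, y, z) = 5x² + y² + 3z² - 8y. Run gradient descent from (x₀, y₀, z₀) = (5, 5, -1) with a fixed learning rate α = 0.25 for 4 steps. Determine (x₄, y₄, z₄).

(25.3125, 4.0625, -0.0625)

∇E = (10x, 2y - 8, 6z)
(x₁, y₁, z₁) = (5, 5, -1) − 0.25·(50, 2, -6) = (-7.5, 4.5, 0.5)
(x₂, y₂, z₂) = (-7.5, 4.5, 0.5) − 0.25·(-75, 1, 3) = (11.25, 4.25, -0.25)
(x₃, y₃, z₃) = (11.25, 4.25, -0.25) − 0.25·(112.5, 0.5, -1.5) = (-16.875, 4.125, 0.125)
(x₄, y₄, z₄) = (-16.875, 4.125, 0.125) − 0.25·(-168.75, 0.25, 0.75) = (25.3125, 4.0625, -0.0625)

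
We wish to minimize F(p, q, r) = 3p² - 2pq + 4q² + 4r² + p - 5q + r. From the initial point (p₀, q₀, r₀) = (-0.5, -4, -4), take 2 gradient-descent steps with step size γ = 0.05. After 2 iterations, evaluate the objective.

18.0893

∇F = (6p - 2q + 1, -2p + 8q - 5, 8r + 1)
(p₁, q₁, r₁) = (-0.5, -4, -4) − 0.05·(6, -36, -31) = (-0.8, -2.2, -2.45)
(p₂, q₂, r₂) = (-0.8, -2.2, -2.45) − 0.05·(0.6, -21, -18.6) = (-0.83, -1.15, -1.52)
F(-0.83, -1.15, -1.52) = 18.0893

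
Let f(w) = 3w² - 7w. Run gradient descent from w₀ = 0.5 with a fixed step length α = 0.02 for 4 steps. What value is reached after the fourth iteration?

f′(w) = 6w - 7
Step 1: f′(0.5) = -4; w₁ = 0.5 − 0.02·(-4) = 0.58
Step 2: f′(0.58) = -3.52; w₂ = 0.58 − 0.02·(-3.52) = 0.6504
Step 3: f′(0.6504) = -3.0976; w₃ = 0.6504 − 0.02·(-3.0976) = 0.712352
Step 4: f′(0.712352) = -2.725888; w₄ = 0.712352 − 0.02·(-2.725888) = 0.76686976

0.76686976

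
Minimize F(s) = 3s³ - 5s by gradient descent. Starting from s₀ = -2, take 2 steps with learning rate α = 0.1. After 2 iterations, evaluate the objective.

F′(s) = 9s² - 5
Step 1: F′(-2) = 31; s₁ = -2 − 0.1·31 = -5.1
Step 2: F′(-5.1) = 229.09; s₂ = -5.1 − 0.1·229.09 = -28.009
F(-28.009) = -65779.479414187

-65779.479414187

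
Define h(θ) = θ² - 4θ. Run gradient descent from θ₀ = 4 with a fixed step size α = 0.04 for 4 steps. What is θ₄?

h′(θ) = 2θ - 4
Step 1: h′(4) = 4; θ₁ = 4 − 0.04·4 = 3.84
Step 2: h′(3.84) = 3.68; θ₂ = 3.84 − 0.04·3.68 = 3.6928
Step 3: h′(3.6928) = 3.3856; θ₃ = 3.6928 − 0.04·3.3856 = 3.557376
Step 4: h′(3.557376) = 3.114752; θ₄ = 3.557376 − 0.04·3.114752 = 3.43278592

3.43278592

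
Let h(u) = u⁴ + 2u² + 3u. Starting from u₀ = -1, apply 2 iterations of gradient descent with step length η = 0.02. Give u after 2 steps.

h′(u) = 4u³ + 4u + 3
u₁ = -1 − 0.02·(-5) = -0.9
u₂ = -0.9 − 0.02·(-3.516) = -0.82968

-0.82968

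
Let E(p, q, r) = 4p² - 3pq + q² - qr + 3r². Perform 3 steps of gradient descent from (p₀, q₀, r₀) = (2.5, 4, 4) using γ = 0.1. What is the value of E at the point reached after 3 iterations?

5.807053

∇E = (8p - 3q, -3p + 2q - r, -q + 6r)
Step 1: at (2.5, 4, 4), ∇E = (8, -3.5, 20) → (2.5, 4, 4) − 0.1·(8, -3.5, 20) = (1.7, 4.35, 2)
Step 2: at (1.7, 4.35, 2), ∇E = (0.55, 1.6, 7.65) → (1.7, 4.35, 2) − 0.1·(0.55, 1.6, 7.65) = (1.645, 4.19, 1.235)
Step 3: at (1.645, 4.19, 1.235), ∇E = (0.59, 2.21, 3.22) → (1.645, 4.19, 1.235) − 0.1·(0.59, 2.21, 3.22) = (1.586, 3.969, 0.913)
E(1.586, 3.969, 0.913) = 5.807053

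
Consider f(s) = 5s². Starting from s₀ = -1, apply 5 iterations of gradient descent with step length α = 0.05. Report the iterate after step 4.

-0.0625

f′(s) = 10s
s₁ = -1 − 0.05·(-10) = -0.5
s₂ = -0.5 − 0.05·(-5) = -0.25
s₃ = -0.25 − 0.05·(-2.5) = -0.125
s₄ = -0.125 − 0.05·(-1.25) = -0.0625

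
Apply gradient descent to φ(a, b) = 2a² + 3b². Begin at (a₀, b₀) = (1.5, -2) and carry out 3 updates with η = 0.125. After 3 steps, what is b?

-0.03125

∇φ = (4a, 6b)
Step 1: at (1.5, -2), ∇φ = (6, -12) → (1.5, -2) − 0.125·(6, -12) = (0.75, -0.5)
Step 2: at (0.75, -0.5), ∇φ = (3, -3) → (0.75, -0.5) − 0.125·(3, -3) = (0.375, -0.125)
Step 3: at (0.375, -0.125), ∇φ = (1.5, -0.75) → (0.375, -0.125) − 0.125·(1.5, -0.75) = (0.1875, -0.03125)
b = -0.03125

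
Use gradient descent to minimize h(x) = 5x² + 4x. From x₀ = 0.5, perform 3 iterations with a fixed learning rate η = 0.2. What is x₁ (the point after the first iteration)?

-1.3

h′(x) = 10x + 4
x₁ = 0.5 − 0.2·9 = -1.3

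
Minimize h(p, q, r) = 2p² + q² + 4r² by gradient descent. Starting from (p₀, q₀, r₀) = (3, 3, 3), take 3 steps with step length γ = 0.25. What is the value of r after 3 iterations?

∇h = (4p, 2q, 8r)
Step 1: at (3, 3, 3), ∇h = (12, 6, 24) → (3, 3, 3) − 0.25·(12, 6, 24) = (0, 1.5, -3)
Step 2: at (0, 1.5, -3), ∇h = (0, 3, -24) → (0, 1.5, -3) − 0.25·(0, 3, -24) = (0, 0.75, 3)
Step 3: at (0, 0.75, 3), ∇h = (0, 1.5, 24) → (0, 0.75, 3) − 0.25·(0, 1.5, 24) = (0, 0.375, -3)
r = -3

-3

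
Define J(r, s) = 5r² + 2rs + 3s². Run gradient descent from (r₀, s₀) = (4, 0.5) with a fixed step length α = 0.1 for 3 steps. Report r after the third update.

0.044

∇J = (10r + 2s, 2r + 6s)
(r₁, s₁) = (4, 0.5) − 0.1·(41, 11) = (-0.1, -0.6)
(r₂, s₂) = (-0.1, -0.6) − 0.1·(-2.2, -3.8) = (0.12, -0.22)
(r₃, s₃) = (0.12, -0.22) − 0.1·(0.76, -1.08) = (0.044, -0.112)
r = 0.044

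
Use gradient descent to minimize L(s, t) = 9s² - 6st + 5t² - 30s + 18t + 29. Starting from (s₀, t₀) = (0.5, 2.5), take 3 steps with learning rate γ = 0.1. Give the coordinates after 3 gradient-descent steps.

∇L = (18s - 6t - 30, -6s + 10t + 18)
(s₁, t₁) = (0.5, 2.5) − 0.1·(-36, 40) = (4.1, -1.5)
(s₂, t₂) = (4.1, -1.5) − 0.1·(52.8, -21.6) = (-1.18, 0.66)
(s₃, t₃) = (-1.18, 0.66) − 0.1·(-55.2, 31.68) = (4.34, -2.508)

(4.34, -2.508)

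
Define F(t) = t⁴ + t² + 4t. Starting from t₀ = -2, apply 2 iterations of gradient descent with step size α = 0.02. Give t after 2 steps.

F′(t) = 4t³ + 2t + 4
t₁ = -2 − 0.02·(-32) = -1.36
t₂ = -1.36 − 0.02·(-8.781824) = -1.18436352

-1.18436352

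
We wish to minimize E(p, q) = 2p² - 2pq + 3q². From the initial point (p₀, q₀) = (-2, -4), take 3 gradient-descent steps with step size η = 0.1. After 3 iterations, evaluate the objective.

∇E = (4p - 2q, -2p + 6q)
(p₁, q₁) = (-2, -4) − 0.1·(0, -20) = (-2, -2)
(p₂, q₂) = (-2, -2) − 0.1·(-4, -8) = (-1.6, -1.2)
(p₃, q₃) = (-1.6, -1.2) − 0.1·(-4, -4) = (-1.2, -0.8)
E(-1.2, -0.8) = 2.88

2.88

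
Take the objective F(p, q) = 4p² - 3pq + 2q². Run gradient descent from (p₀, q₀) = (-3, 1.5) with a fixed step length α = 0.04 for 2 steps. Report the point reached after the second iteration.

∇F = (8p - 3q, -3p + 4q)
(p₁, q₁) = (-3, 1.5) − 0.04·(-28.5, 15) = (-1.86, 0.9)
(p₂, q₂) = (-1.86, 0.9) − 0.04·(-17.58, 9.18) = (-1.1568, 0.5328)

(-1.1568, 0.5328)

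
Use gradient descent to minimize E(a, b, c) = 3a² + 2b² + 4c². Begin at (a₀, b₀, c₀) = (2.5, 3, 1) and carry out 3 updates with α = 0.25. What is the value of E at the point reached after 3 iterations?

4.29296875

∇E = (6a, 4b, 8c)
Step 1: at (2.5, 3, 1), ∇E = (15, 12, 8) → (2.5, 3, 1) − 0.25·(15, 12, 8) = (-1.25, 0, -1)
Step 2: at (-1.25, 0, -1), ∇E = (-7.5, 0, -8) → (-1.25, 0, -1) − 0.25·(-7.5, 0, -8) = (0.625, 0, 1)
Step 3: at (0.625, 0, 1), ∇E = (3.75, 0, 8) → (0.625, 0, 1) − 0.25·(3.75, 0, 8) = (-0.3125, 0, -1)
E(-0.3125, 0, -1) = 4.29296875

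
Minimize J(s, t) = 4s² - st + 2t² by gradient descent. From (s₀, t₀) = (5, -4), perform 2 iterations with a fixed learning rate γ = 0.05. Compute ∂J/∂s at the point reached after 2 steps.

14.48

∇J = (8s - t, -s + 4t)
(s₁, t₁) = (5, -4) − 0.05·(44, -21) = (2.8, -2.95)
(s₂, t₂) = (2.8, -2.95) − 0.05·(25.35, -14.6) = (1.5325, -2.22)
∂J/∂s at (1.5325, -2.22) = 14.48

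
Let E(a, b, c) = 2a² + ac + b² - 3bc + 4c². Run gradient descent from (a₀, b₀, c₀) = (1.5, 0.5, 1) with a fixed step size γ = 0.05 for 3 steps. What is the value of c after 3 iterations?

∇E = (4a + c, 2b - 3c, a - 3b + 8c)
(a₁, b₁, c₁) = (1.5, 0.5, 1) − 0.05·(7, -2, 8) = (1.15, 0.6, 0.6)
(a₂, b₂, c₂) = (1.15, 0.6, 0.6) − 0.05·(5.2, -0.6, 4.15) = (0.89, 0.63, 0.3925)
(a₃, b₃, c₃) = (0.89, 0.63, 0.3925) − 0.05·(3.9525, 0.0825, 2.14) = (0.692375, 0.625875, 0.2855)
c = 0.2855

0.2855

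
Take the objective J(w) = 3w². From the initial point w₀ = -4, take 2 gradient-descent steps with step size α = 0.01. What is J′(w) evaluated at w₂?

J′(w) = 6w
Step 1: J′(-4) = -24; w₁ = -4 − 0.01·(-24) = -3.76
Step 2: J′(-3.76) = -22.56; w₂ = -3.76 − 0.01·(-22.56) = -3.5344
J′(w) at (-3.5344) = -21.2064

-21.2064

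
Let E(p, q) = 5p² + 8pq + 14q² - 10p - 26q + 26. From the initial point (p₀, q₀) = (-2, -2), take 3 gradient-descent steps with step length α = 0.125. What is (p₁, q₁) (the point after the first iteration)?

(3.75, 10.25)

∇E = (10p + 8q - 10, 8p + 28q - 26)
Step 1: at (-2, -2), ∇E = (-46, -98) → (-2, -2) − 0.125·(-46, -98) = (3.75, 10.25)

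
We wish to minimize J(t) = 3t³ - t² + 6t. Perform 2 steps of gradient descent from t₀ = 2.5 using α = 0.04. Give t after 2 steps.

J′(t) = 9t² - 2t + 6
t₁ = 2.5 − 0.04·57.25 = 0.21
t₂ = 0.21 − 0.04·5.9769 = -0.029076

-0.029076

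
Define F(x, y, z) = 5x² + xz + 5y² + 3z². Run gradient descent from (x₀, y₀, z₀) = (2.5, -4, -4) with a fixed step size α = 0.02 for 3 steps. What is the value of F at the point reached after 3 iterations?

∇F = (10x + z, 10y, x + 6z)
(x₁, y₁, z₁) = (2.5, -4, -4) − 0.02·(21, -40, -21.5) = (2.08, -3.2, -3.57)
(x₂, y₂, z₂) = (2.08, -3.2, -3.57) − 0.02·(17.23, -32, -19.34) = (1.7354, -2.56, -3.1832)
(x₃, y₃, z₃) = (1.7354, -2.56, -3.1832) − 0.02·(14.1708, -25.6, -17.3638) = (1.451984, -2.048, -2.835924)
F(1.451984, -2.048, -2.835924) = 51.522486209392

51.522486209392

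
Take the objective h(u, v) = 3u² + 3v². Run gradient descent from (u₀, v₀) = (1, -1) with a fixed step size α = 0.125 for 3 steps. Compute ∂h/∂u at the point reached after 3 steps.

0.09375

∇h = (6u, 6v)
Step 1: at (1, -1), ∇h = (6, -6) → (1, -1) − 0.125·(6, -6) = (0.25, -0.25)
Step 2: at (0.25, -0.25), ∇h = (1.5, -1.5) → (0.25, -0.25) − 0.125·(1.5, -1.5) = (0.0625, -0.0625)
Step 3: at (0.0625, -0.0625), ∇h = (0.375, -0.375) → (0.0625, -0.0625) − 0.125·(0.375, -0.375) = (0.015625, -0.015625)
∂h/∂u at (0.015625, -0.015625) = 0.09375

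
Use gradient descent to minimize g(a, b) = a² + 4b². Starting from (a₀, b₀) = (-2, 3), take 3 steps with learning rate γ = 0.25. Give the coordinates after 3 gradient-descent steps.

∇g = (2a, 8b)
(a₁, b₁) = (-2, 3) − 0.25·(-4, 24) = (-1, -3)
(a₂, b₂) = (-1, -3) − 0.25·(-2, -24) = (-0.5, 3)
(a₃, b₃) = (-0.5, 3) − 0.25·(-1, 24) = (-0.25, -3)

(-0.25, -3)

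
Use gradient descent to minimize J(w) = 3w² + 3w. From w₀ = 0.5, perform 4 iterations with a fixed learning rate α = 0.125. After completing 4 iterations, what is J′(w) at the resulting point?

0.0234375

J′(w) = 6w + 3
w₁ = 0.5 − 0.125·6 = -0.25
w₂ = -0.25 − 0.125·1.5 = -0.4375
w₃ = -0.4375 − 0.125·0.375 = -0.484375
w₄ = -0.484375 − 0.125·0.09375 = -0.49609375
J′(w) at (-0.49609375) = 0.0234375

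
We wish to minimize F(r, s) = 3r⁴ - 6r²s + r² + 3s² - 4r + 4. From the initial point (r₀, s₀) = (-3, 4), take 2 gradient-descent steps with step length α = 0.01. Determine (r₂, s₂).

∇F = (12r³ - 12rs + 2r - 4, -6r² + 6s)
(r₁, s₁) = (-3, 4) − 0.01·(-190, -30) = (-1.1, 4.3)
(r₂, s₂) = (-1.1, 4.3) − 0.01·(34.588, 18.54) = (-1.44588, 4.1146)

(-1.44588, 4.1146)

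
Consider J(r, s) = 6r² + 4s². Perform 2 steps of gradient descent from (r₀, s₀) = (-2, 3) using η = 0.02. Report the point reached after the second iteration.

(-1.1552, 2.1168)

∇J = (12r, 8s)
(r₁, s₁) = (-2, 3) − 0.02·(-24, 24) = (-1.52, 2.52)
(r₂, s₂) = (-1.52, 2.52) − 0.02·(-18.24, 20.16) = (-1.1552, 2.1168)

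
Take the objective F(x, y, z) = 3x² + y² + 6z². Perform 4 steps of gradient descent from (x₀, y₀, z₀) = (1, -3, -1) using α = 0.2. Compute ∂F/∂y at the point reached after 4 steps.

-0.7776

∇F = (6x, 2y, 12z)
(x₁, y₁, z₁) = (1, -3, -1) − 0.2·(6, -6, -12) = (-0.2, -1.8, 1.4)
(x₂, y₂, z₂) = (-0.2, -1.8, 1.4) − 0.2·(-1.2, -3.6, 16.8) = (0.04, -1.08, -1.96)
(x₃, y₃, z₃) = (0.04, -1.08, -1.96) − 0.2·(0.24, -2.16, -23.52) = (-0.008, -0.648, 2.744)
(x₄, y₄, z₄) = (-0.008, -0.648, 2.744) − 0.2·(-0.048, -1.296, 32.928) = (0.0016, -0.3888, -3.8416)
∂F/∂y at (0.0016, -0.3888, -3.8416) = -0.7776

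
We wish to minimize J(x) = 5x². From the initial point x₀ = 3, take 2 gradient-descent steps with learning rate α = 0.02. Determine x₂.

J′(x) = 10x
x₁ = 3 − 0.02·30 = 2.4
x₂ = 2.4 − 0.02·24 = 1.92

1.92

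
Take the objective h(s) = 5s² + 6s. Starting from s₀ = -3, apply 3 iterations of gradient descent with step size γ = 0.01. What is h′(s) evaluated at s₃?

h′(s) = 10s + 6
s₁ = -3 − 0.01·(-24) = -2.76
s₂ = -2.76 − 0.01·(-21.6) = -2.544
s₃ = -2.544 − 0.01·(-19.44) = -2.3496
h′(s) at (-2.3496) = -17.496

-17.496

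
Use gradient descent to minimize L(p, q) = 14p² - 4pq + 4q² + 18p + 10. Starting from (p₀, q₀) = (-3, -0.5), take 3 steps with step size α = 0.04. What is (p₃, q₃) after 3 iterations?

(-0.724672, -0.554784)

∇L = (28p - 4q + 18, -4p + 8q)
(p₁, q₁) = (-3, -0.5) − 0.04·(-64, 8) = (-0.44, -0.82)
(p₂, q₂) = (-0.44, -0.82) − 0.04·(8.96, -4.8) = (-0.7984, -0.628)
(p₃, q₃) = (-0.7984, -0.628) − 0.04·(-1.8432, -1.8304) = (-0.724672, -0.554784)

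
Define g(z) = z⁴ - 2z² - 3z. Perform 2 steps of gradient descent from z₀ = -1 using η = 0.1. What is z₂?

g′(z) = 4z³ - 4z - 3
Step 1: g′(-1) = -3; z₁ = -1 − 0.1·(-3) = -0.7
Step 2: g′(-0.7) = -1.572; z₂ = -0.7 − 0.1·(-1.572) = -0.5428

-0.5428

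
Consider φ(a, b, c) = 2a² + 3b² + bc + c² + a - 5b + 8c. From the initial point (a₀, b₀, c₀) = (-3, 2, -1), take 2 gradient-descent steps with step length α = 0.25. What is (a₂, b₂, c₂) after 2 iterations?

(-0.25, 1.75, -3.625)

∇φ = (4a + 1, 6b + c - 5, b + 2c + 8)
Step 1: at (-3, 2, -1), ∇φ = (-11, 6, 8) → (-3, 2, -1) − 0.25·(-11, 6, 8) = (-0.25, 0.5, -3)
Step 2: at (-0.25, 0.5, -3), ∇φ = (0, -5, 2.5) → (-0.25, 0.5, -3) − 0.25·(0, -5, 2.5) = (-0.25, 1.75, -3.625)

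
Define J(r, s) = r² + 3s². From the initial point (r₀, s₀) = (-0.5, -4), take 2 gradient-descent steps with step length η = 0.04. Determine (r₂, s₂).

(-0.4232, -2.3104)

∇J = (2r, 6s)
Step 1: at (-0.5, -4), ∇J = (-1, -24) → (-0.5, -4) − 0.04·(-1, -24) = (-0.46, -3.04)
Step 2: at (-0.46, -3.04), ∇J = (-0.92, -18.24) → (-0.46, -3.04) − 0.04·(-0.92, -18.24) = (-0.4232, -2.3104)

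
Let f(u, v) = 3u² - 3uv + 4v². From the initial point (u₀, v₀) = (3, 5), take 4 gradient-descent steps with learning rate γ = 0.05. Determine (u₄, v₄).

(1.77466875, 1.44523125)

∇f = (6u - 3v, -3u + 8v)
Step 1: at (3, 5), ∇f = (3, 31) → (3, 5) − 0.05·(3, 31) = (2.85, 3.45)
Step 2: at (2.85, 3.45), ∇f = (6.75, 19.05) → (2.85, 3.45) − 0.05·(6.75, 19.05) = (2.5125, 2.4975)
Step 3: at (2.5125, 2.4975), ∇f = (7.5825, 12.4425) → (2.5125, 2.4975) − 0.05·(7.5825, 12.4425) = (2.133375, 1.875375)
Step 4: at (2.133375, 1.875375), ∇f = (7.174125, 8.602875) → (2.133375, 1.875375) − 0.05·(7.174125, 8.602875) = (1.77466875, 1.44523125)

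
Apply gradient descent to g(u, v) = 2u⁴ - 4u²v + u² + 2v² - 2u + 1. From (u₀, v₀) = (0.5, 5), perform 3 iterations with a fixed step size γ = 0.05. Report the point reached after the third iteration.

∇g = (8u³ - 8uv + 2u - 2, -4u² + 4v)
Step 1: at (0.5, 5), ∇g = (-20, 19) → (0.5, 5) − 0.05·(-20, 19) = (1.5, 4.05)
Step 2: at (1.5, 4.05), ∇g = (-20.6, 7.2) → (1.5, 4.05) − 0.05·(-20.6, 7.2) = (2.53, 3.69)
Step 3: at (2.53, 3.69), ∇g = (57.928616, -10.8436) → (2.53, 3.69) − 0.05·(57.928616, -10.8436) = (-0.3664308, 4.23218)

(-0.3664308, 4.23218)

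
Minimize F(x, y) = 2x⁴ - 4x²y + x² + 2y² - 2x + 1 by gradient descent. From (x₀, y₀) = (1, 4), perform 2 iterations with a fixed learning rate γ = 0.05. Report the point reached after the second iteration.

∇F = (8x³ - 8xy + 2x - 2, -4x² + 4y)
Step 1: at (1, 4), ∇F = (-24, 12) → (1, 4) − 0.05·(-24, 12) = (2.2, 3.4)
Step 2: at (2.2, 3.4), ∇F = (27.744, -5.76) → (2.2, 3.4) − 0.05·(27.744, -5.76) = (0.8128, 3.688)

(0.8128, 3.688)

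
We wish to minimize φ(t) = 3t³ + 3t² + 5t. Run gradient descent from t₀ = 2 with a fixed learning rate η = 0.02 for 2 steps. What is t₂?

φ′(t) = 9t² + 6t + 5
Step 1: φ′(2) = 53; t₁ = 2 − 0.02·53 = 0.94
Step 2: φ′(0.94) = 18.5924; t₂ = 0.94 − 0.02·18.5924 = 0.568152

0.568152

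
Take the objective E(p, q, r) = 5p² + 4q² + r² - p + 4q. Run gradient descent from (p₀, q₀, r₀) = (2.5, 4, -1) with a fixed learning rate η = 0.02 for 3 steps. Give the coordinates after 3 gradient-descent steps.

∇E = (10p - 1, 8q + 4, 2r)
(p₁, q₁, r₁) = (2.5, 4, -1) − 0.02·(24, 36, -2) = (2.02, 3.28, -0.96)
(p₂, q₂, r₂) = (2.02, 3.28, -0.96) − 0.02·(19.2, 30.24, -1.92) = (1.636, 2.6752, -0.9216)
(p₃, q₃, r₃) = (1.636, 2.6752, -0.9216) − 0.02·(15.36, 25.4016, -1.8432) = (1.3288, 2.167168, -0.884736)

(1.3288, 2.167168, -0.884736)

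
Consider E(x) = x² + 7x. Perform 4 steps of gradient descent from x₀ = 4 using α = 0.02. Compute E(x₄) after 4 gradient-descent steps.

28.32816381784064

E′(x) = 2x + 7
x₁ = 4 − 0.02·15 = 3.7
x₂ = 3.7 − 0.02·14.4 = 3.412
x₃ = 3.412 − 0.02·13.824 = 3.13552
x₄ = 3.13552 − 0.02·13.27104 = 2.8700992
E(2.8700992) = 28.32816381784064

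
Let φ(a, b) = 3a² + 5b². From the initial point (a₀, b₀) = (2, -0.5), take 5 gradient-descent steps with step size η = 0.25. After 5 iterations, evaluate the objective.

72.093017578125

∇φ = (6a, 10b)
(a₁, b₁) = (2, -0.5) − 0.25·(12, -5) = (-1, 0.75)
(a₂, b₂) = (-1, 0.75) − 0.25·(-6, 7.5) = (0.5, -1.125)
(a₃, b₃) = (0.5, -1.125) − 0.25·(3, -11.25) = (-0.25, 1.6875)
(a₄, b₄) = (-0.25, 1.6875) − 0.25·(-1.5, 16.875) = (0.125, -2.53125)
(a₅, b₅) = (0.125, -2.53125) − 0.25·(0.75, -25.3125) = (-0.0625, 3.796875)
φ(-0.0625, 3.796875) = 72.093017578125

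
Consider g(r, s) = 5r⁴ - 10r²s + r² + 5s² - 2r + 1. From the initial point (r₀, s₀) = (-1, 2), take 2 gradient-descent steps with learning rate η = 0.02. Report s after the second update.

∇g = (20r³ - 20rs + 2r - 2, -10r² + 10s)
Step 1: at (-1, 2), ∇g = (16, 10) → (-1, 2) − 0.02·(16, 10) = (-1.32, 1.8)
Step 2: at (-1.32, 1.8), ∇g = (-3.11936, 0.576) → (-1.32, 1.8) − 0.02·(-3.11936, 0.576) = (-1.2576128, 1.78848)
s = 1.78848

1.78848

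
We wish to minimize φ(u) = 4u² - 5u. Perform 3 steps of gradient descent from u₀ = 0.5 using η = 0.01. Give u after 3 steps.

φ′(u) = 8u - 5
Step 1: φ′(0.5) = -1; u₁ = 0.5 − 0.01·(-1) = 0.51
Step 2: φ′(0.51) = -0.92; u₂ = 0.51 − 0.01·(-0.92) = 0.5192
Step 3: φ′(0.5192) = -0.8464; u₃ = 0.5192 − 0.01·(-0.8464) = 0.527664

0.527664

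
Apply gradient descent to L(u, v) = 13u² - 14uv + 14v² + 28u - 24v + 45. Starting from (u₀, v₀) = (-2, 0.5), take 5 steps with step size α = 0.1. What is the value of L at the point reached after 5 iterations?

∇L = (26u - 14v + 28, -14u + 28v - 24)
(u₁, v₁) = (-2, 0.5) − 0.1·(-31, 18) = (1.1, -1.3)
(u₂, v₂) = (1.1, -1.3) − 0.1·(74.8, -75.8) = (-6.38, 6.28)
(u₃, v₃) = (-6.38, 6.28) − 0.1·(-225.8, 241.16) = (16.2, -17.836)
(u₄, v₄) = (16.2, -17.836) − 0.1·(698.904, -750.208) = (-53.6904, 57.1848)
(u₅, v₅) = (-53.6904, 57.1848) − 0.1·(-2168.5376, 2328.84) = (163.16336, -175.6992)
L(163.16336, -175.6992) = 1188450.3513116928

1188450.3513116928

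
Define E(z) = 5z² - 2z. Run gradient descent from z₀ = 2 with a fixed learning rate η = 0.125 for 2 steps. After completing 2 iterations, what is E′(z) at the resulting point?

1.125

E′(z) = 10z - 2
z₁ = 2 − 0.125·18 = -0.25
z₂ = -0.25 − 0.125·(-4.5) = 0.3125
E′(z) at (0.3125) = 1.125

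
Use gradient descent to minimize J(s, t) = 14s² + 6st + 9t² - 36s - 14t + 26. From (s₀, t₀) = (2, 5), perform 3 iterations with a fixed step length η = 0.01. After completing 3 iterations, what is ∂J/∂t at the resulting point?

43.913632

∇J = (28s + 6t - 36, 6s + 18t - 14)
(s₁, t₁) = (2, 5) − 0.01·(50, 88) = (1.5, 4.12)
(s₂, t₂) = (1.5, 4.12) − 0.01·(30.72, 69.16) = (1.1928, 3.4284)
(s₃, t₃) = (1.1928, 3.4284) − 0.01·(17.9688, 54.868) = (1.013112, 2.87972)
∂J/∂t at (1.013112, 2.87972) = 43.913632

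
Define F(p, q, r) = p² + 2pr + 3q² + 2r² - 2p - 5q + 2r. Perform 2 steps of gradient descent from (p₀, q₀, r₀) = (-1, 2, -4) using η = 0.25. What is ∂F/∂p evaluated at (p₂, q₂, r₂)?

∇F = (2p + 2r - 2, 6q - 5, 2p + 4r + 2)
Step 1: at (-1, 2, -4), ∇F = (-12, 7, -16) → (-1, 2, -4) − 0.25·(-12, 7, -16) = (2, 0.25, 0)
Step 2: at (2, 0.25, 0), ∇F = (2, -3.5, 6) → (2, 0.25, 0) − 0.25·(2, -3.5, 6) = (1.5, 1.125, -1.5)
∂F/∂p at (1.5, 1.125, -1.5) = -2

-2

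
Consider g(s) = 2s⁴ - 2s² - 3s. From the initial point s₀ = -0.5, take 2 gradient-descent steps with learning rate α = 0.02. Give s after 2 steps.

-0.42122624

g′(s) = 8s³ - 4s - 3
Step 1: g′(-0.5) = -2; s₁ = -0.5 − 0.02·(-2) = -0.46
Step 2: g′(-0.46) = -1.938688; s₂ = -0.46 − 0.02·(-1.938688) = -0.42122624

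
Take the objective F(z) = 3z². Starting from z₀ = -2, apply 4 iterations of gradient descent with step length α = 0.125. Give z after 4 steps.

F′(z) = 6z
Step 1: F′(-2) = -12; z₁ = -2 − 0.125·(-12) = -0.5
Step 2: F′(-0.5) = -3; z₂ = -0.5 − 0.125·(-3) = -0.125
Step 3: F′(-0.125) = -0.75; z₃ = -0.125 − 0.125·(-0.75) = -0.03125
Step 4: F′(-0.03125) = -0.1875; z₄ = -0.03125 − 0.125·(-0.1875) = -0.0078125

-0.0078125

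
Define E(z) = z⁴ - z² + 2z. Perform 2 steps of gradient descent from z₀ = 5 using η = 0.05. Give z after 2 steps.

1484.2472

E′(z) = 4z³ - 2z + 2
Step 1: E′(5) = 492; z₁ = 5 − 0.05·492 = -19.6
Step 2: E′(-19.6) = -30076.944; z₂ = -19.6 − 0.05·(-30076.944) = 1484.2472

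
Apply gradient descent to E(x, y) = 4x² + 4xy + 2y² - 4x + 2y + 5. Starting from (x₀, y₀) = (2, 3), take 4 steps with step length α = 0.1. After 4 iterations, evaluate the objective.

3.22870528

∇E = (8x + 4y - 4, 4x + 4y + 2)
Step 1: at (2, 3), ∇E = (24, 22) → (2, 3) − 0.1·(24, 22) = (-0.4, 0.8)
Step 2: at (-0.4, 0.8), ∇E = (-4, 3.6) → (-0.4, 0.8) − 0.1·(-4, 3.6) = (0, 0.44)
Step 3: at (0, 0.44), ∇E = (-2.24, 3.76) → (0, 0.44) − 0.1·(-2.24, 3.76) = (0.224, 0.064)
Step 4: at (0.224, 0.064), ∇E = (-1.952, 3.152) → (0.224, 0.064) − 0.1·(-1.952, 3.152) = (0.4192, -0.2512)
E(0.4192, -0.2512) = 3.22870528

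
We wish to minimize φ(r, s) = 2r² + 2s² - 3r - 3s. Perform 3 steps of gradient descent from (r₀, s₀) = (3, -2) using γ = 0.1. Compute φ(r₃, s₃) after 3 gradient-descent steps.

-1.071936

∇φ = (4r - 3, 4s - 3)
Step 1: at (3, -2), ∇φ = (9, -11) → (3, -2) − 0.1·(9, -11) = (2.1, -0.9)
Step 2: at (2.1, -0.9), ∇φ = (5.4, -6.6) → (2.1, -0.9) − 0.1·(5.4, -6.6) = (1.56, -0.24)
Step 3: at (1.56, -0.24), ∇φ = (3.24, -3.96) → (1.56, -0.24) − 0.1·(3.24, -3.96) = (1.236, 0.156)
φ(1.236, 0.156) = -1.071936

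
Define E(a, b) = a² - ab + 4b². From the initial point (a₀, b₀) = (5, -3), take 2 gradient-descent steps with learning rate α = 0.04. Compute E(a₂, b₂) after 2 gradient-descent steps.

25.322496

∇E = (2a - b, -a + 8b)
(a₁, b₁) = (5, -3) − 0.04·(13, -29) = (4.48, -1.84)
(a₂, b₂) = (4.48, -1.84) − 0.04·(10.8, -19.2) = (4.048, -1.072)
E(4.048, -1.072) = 25.322496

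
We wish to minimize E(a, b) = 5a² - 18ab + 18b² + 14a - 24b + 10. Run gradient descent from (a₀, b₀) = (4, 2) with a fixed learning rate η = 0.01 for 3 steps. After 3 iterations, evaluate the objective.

∇E = (10a - 18b + 14, -18a + 36b - 24)
Step 1: at (4, 2), ∇E = (18, -24) → (4, 2) − 0.01·(18, -24) = (3.82, 2.24)
Step 2: at (3.82, 2.24), ∇E = (11.88, -12.12) → (3.82, 2.24) − 0.01·(11.88, -12.12) = (3.7012, 2.3612)
Step 3: at (3.7012, 2.3612), ∇E = (8.5104, -5.6184) → (3.7012, 2.3612) − 0.01·(8.5104, -5.6184) = (3.616096, 2.417384)
E(3.616096, 2.417384) = 15.829429636736

15.829429636736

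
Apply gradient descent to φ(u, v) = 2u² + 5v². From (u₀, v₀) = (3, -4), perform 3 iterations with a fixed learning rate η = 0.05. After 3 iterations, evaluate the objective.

∇φ = (4u, 10v)
Step 1: at (3, -4), ∇φ = (12, -40) → (3, -4) − 0.05·(12, -40) = (2.4, -2)
Step 2: at (2.4, -2), ∇φ = (9.6, -20) → (2.4, -2) − 0.05·(9.6, -20) = (1.92, -1)
Step 3: at (1.92, -1), ∇φ = (7.68, -10) → (1.92, -1) − 0.05·(7.68, -10) = (1.536, -0.5)
φ(1.536, -0.5) = 5.968592

5.968592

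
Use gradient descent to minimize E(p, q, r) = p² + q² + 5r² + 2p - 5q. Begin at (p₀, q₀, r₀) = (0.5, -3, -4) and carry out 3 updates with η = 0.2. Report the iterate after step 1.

∇E = (2p + 2, 2q - 5, 10r)
(p₁, q₁, r₁) = (0.5, -3, -4) − 0.2·(3, -11, -40) = (-0.1, -0.8, 4)

(-0.1, -0.8, 4)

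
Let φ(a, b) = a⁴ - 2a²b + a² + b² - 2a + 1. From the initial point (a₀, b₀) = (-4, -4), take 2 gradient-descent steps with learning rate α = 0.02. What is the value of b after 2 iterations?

-2.8016

∇φ = (4a³ - 4ab + 2a - 2, -2a² + 2b)
Step 1: at (-4, -4), ∇φ = (-330, -40) → (-4, -4) − 0.02·(-330, -40) = (2.6, -3.2)
Step 2: at (2.6, -3.2), ∇φ = (106.784, -19.92) → (2.6, -3.2) − 0.02·(106.784, -19.92) = (0.46432, -2.8016)
b = -2.8016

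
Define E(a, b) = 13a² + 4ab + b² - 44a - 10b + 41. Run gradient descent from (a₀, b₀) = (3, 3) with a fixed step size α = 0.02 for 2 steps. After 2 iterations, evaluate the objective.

∇E = (26a + 4b - 44, 4a + 2b - 10)
(a₁, b₁) = (3, 3) − 0.02·(46, 8) = (2.08, 2.84)
(a₂, b₂) = (2.08, 2.84) − 0.02·(21.44, 4) = (1.6512, 2.76)
E(1.6512, 2.76) = 2.03804672

2.03804672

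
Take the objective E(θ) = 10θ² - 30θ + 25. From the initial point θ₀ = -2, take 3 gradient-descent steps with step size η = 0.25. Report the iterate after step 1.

15.5

E′(θ) = 20θ - 30
Step 1: E′(-2) = -70; θ₁ = -2 − 0.25·(-70) = 15.5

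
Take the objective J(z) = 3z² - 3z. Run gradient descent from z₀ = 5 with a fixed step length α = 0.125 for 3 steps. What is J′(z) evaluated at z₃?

0.421875

J′(z) = 6z - 3
z₁ = 5 − 0.125·27 = 1.625
z₂ = 1.625 − 0.125·6.75 = 0.78125
z₃ = 0.78125 − 0.125·1.6875 = 0.5703125
J′(z) at (0.5703125) = 0.421875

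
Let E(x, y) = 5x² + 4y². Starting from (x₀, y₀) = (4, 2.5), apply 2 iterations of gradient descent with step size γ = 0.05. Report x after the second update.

∇E = (10x, 8y)
Step 1: at (4, 2.5), ∇E = (40, 20) → (4, 2.5) − 0.05·(40, 20) = (2, 1.5)
Step 2: at (2, 1.5), ∇E = (20, 12) → (2, 1.5) − 0.05·(20, 12) = (1, 0.9)
x = 1

1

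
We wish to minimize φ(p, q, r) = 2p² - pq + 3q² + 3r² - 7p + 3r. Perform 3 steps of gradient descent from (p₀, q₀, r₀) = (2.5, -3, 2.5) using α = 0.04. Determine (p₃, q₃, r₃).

∇φ = (4p - q - 7, -p + 6q, 6r + 3)
Step 1: at (2.5, -3, 2.5), ∇φ = (6, -20.5, 18) → (2.5, -3, 2.5) − 0.04·(6, -20.5, 18) = (2.26, -2.18, 1.78)
Step 2: at (2.26, -2.18, 1.78), ∇φ = (4.22, -15.34, 13.68) → (2.26, -2.18, 1.78) − 0.04·(4.22, -15.34, 13.68) = (2.0912, -1.5664, 1.2328)
Step 3: at (2.0912, -1.5664, 1.2328), ∇φ = (2.9312, -11.4896, 10.3968) → (2.0912, -1.5664, 1.2328) − 0.04·(2.9312, -11.4896, 10.3968) = (1.973952, -1.106816, 0.816928)

(1.973952, -1.106816, 0.816928)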